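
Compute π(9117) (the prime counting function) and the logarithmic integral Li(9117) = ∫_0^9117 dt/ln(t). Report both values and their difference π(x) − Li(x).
π(9117) = 1130;  Li(9117) ≈ 1149.79;  π(x) − Li(x) ≈ -19.79.

Direct count of primes ≤ 9117 gives π(9117) = 1130. Numerical evaluation of the logarithmic integral gives Li(9117) ≈ 1149.79. The difference π(x) − Li(x) ≈ -19.79 is typically negative for small/moderate x (Li(x) overestimates), though Littlewood's theorem shows this sign changes infinitely often.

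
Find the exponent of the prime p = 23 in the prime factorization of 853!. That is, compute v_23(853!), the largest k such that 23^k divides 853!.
v_23(853!) = 38

Legendre's formula: v_p(n!) = Σ_{k ≥ 1} ⌊n / p^k⌋. For p = 23, n = 853, the terms are:
  ⌊853/23^1⌋ = ⌊853/23⌋ = 37
  ⌊853/23^2⌋ = ⌊853/529⌋ = 1
(the next term ⌊853/23^3⌋ = 0, terminating the sum). Summing: v_23(853!) = 37 + 1 = 38.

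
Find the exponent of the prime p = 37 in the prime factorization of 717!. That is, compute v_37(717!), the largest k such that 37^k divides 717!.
v_37(717!) = 19

Legendre's formula: v_p(n!) = Σ_{k ≥ 1} ⌊n / p^k⌋. For p = 37, n = 717, the terms are:
  ⌊717/37^1⌋ = ⌊717/37⌋ = 19
(the next term ⌊717/37^2⌋ = 0, terminating the sum). Summing: v_37(717!) = 19 = 19.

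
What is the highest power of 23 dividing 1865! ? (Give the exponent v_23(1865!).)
v_23(1865!) = 84

Legendre's formula: v_p(n!) = Σ_{k ≥ 1} ⌊n / p^k⌋. For p = 23, n = 1865, the terms are:
  ⌊1865/23^1⌋ = ⌊1865/23⌋ = 81
  ⌊1865/23^2⌋ = ⌊1865/529⌋ = 3
(the next term ⌊1865/23^3⌋ = 0, terminating the sum). Summing: v_23(1865!) = 81 + 3 = 84.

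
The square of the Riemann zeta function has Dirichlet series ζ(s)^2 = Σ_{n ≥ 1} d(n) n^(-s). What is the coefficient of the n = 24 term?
d(24) = 8

ζ(s)^2 = (Σ 1/m^s)(Σ 1/k^s). The coefficient of 1/n^s in the product is the number of ordered pairs (m, k) with mk = n, which equals d(n). For n = 24, divisors are [1, 2, 3, 4, 6, 8, 12, 24], so d(24) = 8.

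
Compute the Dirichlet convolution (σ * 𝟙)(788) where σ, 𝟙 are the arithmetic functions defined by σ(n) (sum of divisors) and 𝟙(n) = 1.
(σ * 𝟙)(788) = 2189

Divisors of 788: [1, 2, 4, 197, 394, 788]. For each d | 788:
  d = 1: σ(1) · 𝟙(788/1) = 1 · 1 = 1
  d = 2: σ(2) · 𝟙(788/2) = 3 · 1 = 3
  d = 4: σ(4) · 𝟙(788/4) = 7 · 1 = 7
  d = 197: σ(197) · 𝟙(788/197) = 198 · 1 = 198
  d = 394: σ(394) · 𝟙(788/394) = 594 · 1 = 594
  d = 788: σ(788) · 𝟙(788/788) = 1386 · 1 = 1386
Summing: (σ * 𝟙)(788) = 1 + 3 + 7 + 198 + 594 + 1386 = 2189.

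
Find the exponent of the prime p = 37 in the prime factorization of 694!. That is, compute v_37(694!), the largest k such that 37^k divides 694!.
v_37(694!) = 18

Legendre's formula: v_p(n!) = Σ_{k ≥ 1} ⌊n / p^k⌋. For p = 37, n = 694, the terms are:
  ⌊694/37^1⌋ = ⌊694/37⌋ = 18
(the next term ⌊694/37^2⌋ = 0, terminating the sum). Summing: v_37(694!) = 18 = 18.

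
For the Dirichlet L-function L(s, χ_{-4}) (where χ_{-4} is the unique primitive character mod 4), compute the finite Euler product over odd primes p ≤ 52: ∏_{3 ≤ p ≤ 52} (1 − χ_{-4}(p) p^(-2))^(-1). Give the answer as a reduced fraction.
∏ = 114726379539814929565547/125247697987829760000000

The odd primes p ≤ 52 are [3, 5, 7, 11, 13, 17, 19, 23, 29, 31, 37, 41, 43, 47]. For each, χ(p) = 1 if p ≡ 1 mod 4, χ(p) = −1 if p ≡ 3 mod 4. Taking (1 − χ(p)/p^2)^(-1) = p^2/(p^2 − χ(p)): (1 − (-1)/3^2)^(-1) · (1 − (1)/5^2)^(-1) · (1 − (-1)/7^2)^(-1) · (1 − (-1)/11^2)^(-1) · (1 − (1)/13^2)^(-1) · (1 − (1)/17^2)^(-1) · (1 − (-1)/19^2)^(-1) · (1 − (-1)/23^2)^(-1) · (1 − (1)/29^2)^(-1) · (1 − (-1)/31^2)^(-1) · (1 − (1)/37^2)^(-1) · (1 − (1)/41^2)^(-1) · (1 − (-1)/43^2)^(-1) · (1 − (-1)/47^2)^(-1) = 114726379539814929565547/125247697987829760000000.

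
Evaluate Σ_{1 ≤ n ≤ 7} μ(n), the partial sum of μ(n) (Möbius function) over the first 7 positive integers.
Σ_{n ≤ 7} μ(n) = -2

Compute μ(n) for each 1 ≤ n ≤ 7: μ(1) = 1, μ(2) = -1, μ(3) = -1, μ(4) = 0, μ(5) = -1, μ(6) = 1, μ(7) = -1. Summing all 7 values: -2. (Mertens function M(x) = Σ_{n ≤ x} μ(n); on average M(x) should be small (PNT ⟺ M(x) = o(x)).)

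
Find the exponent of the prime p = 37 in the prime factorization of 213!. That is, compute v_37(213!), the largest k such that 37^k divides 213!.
v_37(213!) = 5

Legendre's formula: v_p(n!) = Σ_{k ≥ 1} ⌊n / p^k⌋. For p = 37, n = 213, the terms are:
  ⌊213/37^1⌋ = ⌊213/37⌋ = 5
(the next term ⌊213/37^2⌋ = 0, terminating the sum). Summing: v_37(213!) = 5 = 5.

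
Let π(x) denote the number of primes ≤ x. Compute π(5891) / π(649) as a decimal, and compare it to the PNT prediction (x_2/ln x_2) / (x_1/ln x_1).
π(5891)/π(649) = 775/118 ≈ 6.5678;  PNT prediction ≈ 6.7707.

π(649) = 118 and π(5891) = 775, so π(5891)/π(649) ≈ 6.5678. The PNT-predicted ratio is (5891/ln(5891)) / (649/ln(649)) ≈ 6.7707. The two agree to within a few percent, as expected.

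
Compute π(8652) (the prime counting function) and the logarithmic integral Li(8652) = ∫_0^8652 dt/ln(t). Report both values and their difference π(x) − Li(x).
π(8652) = 1077;  Li(8652) ≈ 1098.65;  π(x) − Li(x) ≈ -21.65.

Direct count of primes ≤ 8652 gives π(8652) = 1077. Numerical evaluation of the logarithmic integral gives Li(8652) ≈ 1098.65. The difference π(x) − Li(x) ≈ -21.65 is typically negative for small/moderate x (Li(x) overestimates), though Littlewood's theorem shows this sign changes infinitely often.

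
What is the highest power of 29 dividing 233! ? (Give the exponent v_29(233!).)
v_29(233!) = 8

Legendre's formula: v_p(n!) = Σ_{k ≥ 1} ⌊n / p^k⌋. For p = 29, n = 233, the terms are:
  ⌊233/29^1⌋ = ⌊233/29⌋ = 8
(the next term ⌊233/29^2⌋ = 0, terminating the sum). Summing: v_29(233!) = 8 = 8.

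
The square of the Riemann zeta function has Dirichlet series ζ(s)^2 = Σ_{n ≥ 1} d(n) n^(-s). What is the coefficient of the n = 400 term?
d(400) = 15

ζ(s)^2 = (Σ 1/m^s)(Σ 1/k^s). The coefficient of 1/n^s in the product is the number of ordered pairs (m, k) with mk = n, which equals d(n). For n = 400, divisors are [1, 2, 4, 5, 8, 10, 16, 20, 25, 40, 50, 80, 100, 200, 400], so d(400) = 15.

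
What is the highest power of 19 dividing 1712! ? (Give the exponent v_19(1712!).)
v_19(1712!) = 94

Legendre's formula: v_p(n!) = Σ_{k ≥ 1} ⌊n / p^k⌋. For p = 19, n = 1712, the terms are:
  ⌊1712/19^1⌋ = ⌊1712/19⌋ = 90
  ⌊1712/19^2⌋ = ⌊1712/361⌋ = 4
(the next term ⌊1712/19^3⌋ = 0, terminating the sum). Summing: v_19(1712!) = 90 + 4 = 94.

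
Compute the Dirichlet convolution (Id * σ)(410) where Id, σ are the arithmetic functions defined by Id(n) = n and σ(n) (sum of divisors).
(Id * σ)(410) = 4565

Divisors of 410: [1, 2, 5, 10, 41, 82, 205, 410]. For each d | 410:
  d = 1: Id(1) · σ(410/1) = 1 · 756 = 756
  d = 2: Id(2) · σ(410/2) = 2 · 252 = 504
  d = 5: Id(5) · σ(410/5) = 5 · 126 = 630
  d = 10: Id(10) · σ(410/10) = 10 · 42 = 420
  d = 41: Id(41) · σ(410/41) = 41 · 18 = 738
  d = 82: Id(82) · σ(410/82) = 82 · 6 = 492
  d = 205: Id(205) · σ(410/205) = 205 · 3 = 615
  d = 410: Id(410) · σ(410/410) = 410 · 1 = 410
Summing: (Id * σ)(410) = 756 + 504 + 630 + 420 + 738 + 492 + 615 + 410 = 4565.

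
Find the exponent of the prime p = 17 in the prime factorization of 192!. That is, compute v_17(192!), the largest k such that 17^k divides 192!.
v_17(192!) = 11

Legendre's formula: v_p(n!) = Σ_{k ≥ 1} ⌊n / p^k⌋. For p = 17, n = 192, the terms are:
  ⌊192/17^1⌋ = ⌊192/17⌋ = 11
(the next term ⌊192/17^2⌋ = 0, terminating the sum). Summing: v_17(192!) = 11 = 11.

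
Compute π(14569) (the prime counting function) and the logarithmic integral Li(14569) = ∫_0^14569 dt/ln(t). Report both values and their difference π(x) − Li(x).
π(14569) = 1708;  Li(14569) ≈ 1731.73;  π(x) − Li(x) ≈ -23.73.

Direct count of primes ≤ 14569 gives π(14569) = 1708. Numerical evaluation of the logarithmic integral gives Li(14569) ≈ 1731.73. The difference π(x) − Li(x) ≈ -23.73 is typically negative for small/moderate x (Li(x) overestimates), though Littlewood's theorem shows this sign changes infinitely often.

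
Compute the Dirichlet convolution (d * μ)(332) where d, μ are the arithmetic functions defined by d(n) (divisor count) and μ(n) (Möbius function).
(d * μ)(332) = 1

Divisors of 332: [1, 2, 4, 83, 166, 332]. For each d | 332:
  d = 1: d(1) · μ(332/1) = 1 · 0 = 0
  d = 2: d(2) · μ(332/2) = 2 · 1 = 2
  d = 4: d(4) · μ(332/4) = 3 · -1 = -3
  d = 83: d(83) · μ(332/83) = 2 · 0 = 0
  d = 166: d(166) · μ(332/166) = 4 · -1 = -4
  d = 332: d(332) · μ(332/332) = 6 · 1 = 6
Summing: (d * μ)(332) = 0 + 2 + -3 + 0 + -4 + 6 = 1.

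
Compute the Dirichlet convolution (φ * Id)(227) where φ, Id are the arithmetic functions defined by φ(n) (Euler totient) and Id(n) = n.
(φ * Id)(227) = 453

Divisors of 227: [1, 227]. For each d | 227:
  d = 1: φ(1) · Id(227/1) = 1 · 227 = 227
  d = 227: φ(227) · Id(227/227) = 226 · 1 = 226
Summing: (φ * Id)(227) = 227 + 226 = 453.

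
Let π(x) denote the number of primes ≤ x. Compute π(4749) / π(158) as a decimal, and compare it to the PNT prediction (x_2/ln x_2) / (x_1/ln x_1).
π(4749)/π(158) = 639/37 ≈ 17.2703;  PNT prediction ≈ 17.9745.

π(158) = 37 and π(4749) = 639, so π(4749)/π(158) ≈ 17.2703. The PNT-predicted ratio is (4749/ln(4749)) / (158/ln(158)) ≈ 17.9745. The two agree to within a few percent, as expected.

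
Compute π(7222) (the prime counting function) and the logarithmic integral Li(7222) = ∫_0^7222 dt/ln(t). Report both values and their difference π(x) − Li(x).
π(7222) = 923;  Li(7222) ≈ 939.36;  π(x) − Li(x) ≈ -16.36.

Direct count of primes ≤ 7222 gives π(7222) = 923. Numerical evaluation of the logarithmic integral gives Li(7222) ≈ 939.36. The difference π(x) − Li(x) ≈ -16.36 is typically negative for small/moderate x (Li(x) overestimates), though Littlewood's theorem shows this sign changes infinitely often.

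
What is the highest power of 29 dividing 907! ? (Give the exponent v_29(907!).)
v_29(907!) = 32

Legendre's formula: v_p(n!) = Σ_{k ≥ 1} ⌊n / p^k⌋. For p = 29, n = 907, the terms are:
  ⌊907/29^1⌋ = ⌊907/29⌋ = 31
  ⌊907/29^2⌋ = ⌊907/841⌋ = 1
(the next term ⌊907/29^3⌋ = 0, terminating the sum). Summing: v_29(907!) = 31 + 1 = 32.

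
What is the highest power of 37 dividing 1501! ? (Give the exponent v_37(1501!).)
v_37(1501!) = 41

Legendre's formula: v_p(n!) = Σ_{k ≥ 1} ⌊n / p^k⌋. For p = 37, n = 1501, the terms are:
  ⌊1501/37^1⌋ = ⌊1501/37⌋ = 40
  ⌊1501/37^2⌋ = ⌊1501/1369⌋ = 1
(the next term ⌊1501/37^3⌋ = 0, terminating the sum). Summing: v_37(1501!) = 40 + 1 = 41.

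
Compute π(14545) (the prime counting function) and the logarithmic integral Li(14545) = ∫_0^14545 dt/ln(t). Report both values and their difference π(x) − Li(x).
π(14545) = 1703;  Li(14545) ≈ 1729.23;  π(x) − Li(x) ≈ -26.23.

Direct count of primes ≤ 14545 gives π(14545) = 1703. Numerical evaluation of the logarithmic integral gives Li(14545) ≈ 1729.23. The difference π(x) − Li(x) ≈ -26.23 is typically negative for small/moderate x (Li(x) overestimates), though Littlewood's theorem shows this sign changes infinitely often.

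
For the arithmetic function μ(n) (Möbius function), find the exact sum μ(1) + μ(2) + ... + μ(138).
Σ_{n ≤ 138} μ(n) = -3

Compute μ(n) for each 1 ≤ n ≤ 138: μ(1) = 1, μ(2) = -1, μ(3) = -1, μ(4) = 0, μ(5) = -1, μ(6) = 1, μ(7) = -1, μ(8) = 0, μ(9) = 0, μ(10) = 1, μ(11) = -1, μ(12) = 0, μ(13) = -1, μ(14) = 1, μ(15) = 1, μ(16) = 0, μ(17) = -1, μ(18) = 0, μ(19) = -1, μ(20) = 0, μ(21) = 1, μ(22) = 1, μ(23) = -1, μ(24) = 0, μ(25) = 0, μ(26) = 1, μ(27) = 0, μ(28) = 0, μ(29) = -1, μ(30) = -1, μ(31) = -1, μ(32) = 0, μ(33) = 1, μ(34) = 1, μ(35) = 1, μ(36) = 0, μ(37) = -1, μ(38) = 1, μ(39) = 1, μ(40) = 0, μ(41) = -1, μ(42) = -1, μ(43) = -1, μ(44) = 0, μ(45) = 0, μ(46) = 1, μ(47) = -1, μ(48) = 0, μ(49) = 0, μ(50) = 0, μ(51) = 1, μ(52) = 0, μ(53) = -1, μ(54) = 0, μ(55) = 1, μ(56) = 0, μ(57) = 1, μ(58) = 1, μ(59) = -1, μ(60) = 0, μ(61) = -1, μ(62) = 1, μ(63) = 0, μ(64) = 0, μ(65) = 1, μ(66) = -1, μ(67) = -1, μ(68) = 0, μ(69) = 1, μ(70) = -1, μ(71) = -1, μ(72) = 0, μ(73) = -1, μ(74) = 1, μ(75) = 0, μ(76) = 0, μ(77) = 1, μ(78) = -1, μ(79) = -1, μ(80) = 0, μ(81) = 0, μ(82) = 1, μ(83) = -1, μ(84) = 0, μ(85) = 1, μ(86) = 1, μ(87) = 1, μ(88) = 0, μ(89) = -1, μ(90) = 0, μ(91) = 1, μ(92) = 0, μ(93) = 1, μ(94) = 1, μ(95) = 1, μ(96) = 0, μ(97) = -1, μ(98) = 0, μ(99) = 0, μ(100) = 0, μ(101) = -1, μ(102) = -1, μ(103) = -1, μ(104) = 0, μ(105) = -1, μ(106) = 1, μ(107) = -1, μ(108) = 0, μ(109) = -1, μ(110) = -1, μ(111) = 1, μ(112) = 0, μ(113) = -1, μ(114) = -1, μ(115) = 1, μ(116) = 0, μ(117) = 0, μ(118) = 1, μ(119) = 1, μ(120) = 0, μ(121) = 0, μ(122) = 1, μ(123) = 1, μ(124) = 0, μ(125) = 0, μ(126) = 0, μ(127) = -1, μ(128) = 0, μ(129) = 1, μ(130) = -1, μ(131) = -1, μ(132) = 0, μ(133) = 1, μ(134) = 1, μ(135) = 0, μ(136) = 0, μ(137) = -1, μ(138) = -1. Summing all 138 values: -3. (Mertens function M(x) = Σ_{n ≤ x} μ(n); on average M(x) should be small (PNT ⟺ M(x) = o(x)).)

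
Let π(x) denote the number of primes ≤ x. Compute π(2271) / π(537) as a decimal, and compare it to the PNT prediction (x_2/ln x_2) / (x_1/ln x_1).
π(2271)/π(537) = 337/99 ≈ 3.4040;  PNT prediction ≈ 3.4399.

π(537) = 99 and π(2271) = 337, so π(2271)/π(537) ≈ 3.4040. The PNT-predicted ratio is (2271/ln(2271)) / (537/ln(537)) ≈ 3.4399. The two agree to within a few percent, as expected.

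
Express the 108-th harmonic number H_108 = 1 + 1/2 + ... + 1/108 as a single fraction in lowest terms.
H_108 = 81704399374878842092679986459517574603754626787/15521442759214556458772607587176753329489754560

Direct summation: H_108 = 1 + 1/2 + ... + 1/108. The least common denominator is lcm(1, ..., 108) = 77607213796072782293863037935883766647448772800; over this denominator the numerator is 77607213796072782293863037935883766647448772800 + 38803606898036391146931518967941883323724386400 + 25869071265357594097954345978627922215816257600 + 19401803449018195573465759483970941661862193200 + 15521442759214556458772607587176753329489754560 + 12934535632678797048977172989313961107908128800 + 11086744828010397470551862562269109521064110400 + 9700901724509097786732879741985470830931096600 + 8623023755119198032651448659542640738605419200 + 7760721379607278229386303793588376664744877280 + 7055201254188434753987548903262160604313524800 + 6467267816339398524488586494656980553954064400 + 5969785676620983253374079841221828203649905600 + 5543372414005198735275931281134554760532055200 + 5173814253071518819590869195725584443163251520 + 4850450862254548893366439870992735415465548300 + 4565130223298398958462531643287280391026398400 + 4311511877559599016325724329771320369302709600 + 4084590199793304331255949365046514034076251200 + 3880360689803639114693151896794188332372438640 + 3695581609336799156850620854089703173688036800 + 3527600627094217376993774451631080302156762400 + 3374226686785773143211436431994946375976033600 + 3233633908169699262244293247328490276977032200 + 3104288551842911291754521517435350665897950912 + 2984892838310491626687039920610914101824952800 + 2874341251706399344217149553180880246201806400 + 2771686207002599367637965640567277380266027600 + 2676110820554233872202173721927026436118923200 + 2586907126535759409795434597862792221581625760 + 2503458509550734912705259288254315053143508800 + 2425225431127274446683219935496367707732774150 + 2351733751396144917995849634420720201437841600 + 2282565111649199479231265821643640195513199200 + 2217348965602079494110372512453821904212822080 + 2155755938779799508162862164885660184651354800 + 2097492264758723845780082106375236936417534400 + 2042295099896652165627974682523257017038125600 + 1989928558873661084458026613740609401216635200 + 1940180344901819557346575948397094166186219320 + 1892858873074945909606415559411799186523140800 + 1847790804668399578425310427044851586844018400 + 1804818925490064704508442742694971317382529600 + 1763800313547108688496887225815540151078381200 + 1724604751023839606530289731908528147721083840 + 1687113343392886571605718215997473187988016800 + 1651217314810059197741766764593271630796782400 + 1616816954084849631122146623664245138488516100 + 1583820689715771067221694651752729931580587200 + 1552144275921455645877260758717675332948975456 + 1521710074432799652820843881095760130342132800 + 1492446419155245813343519960305457050912476400 + 1464287052756090231959679961054410691461297600 + 1437170625853199672108574776590440123100903200 + 1411040250837686950797509780652432120862704960 + 1385843103501299683818982820283638690133013800 + 1361530066597768110418649788348838011358750400 + 1338055410277116936101086860963513218059461600 + 1315376505018182750743441320947182485549979200 + 1293453563267879704897717298931396110790812880 + 1272249406492996431046935048129242076187684800 + 1251729254775367456352629644127157526571754400 + 1231860536445599718950206951363234391229345600 + 1212612715563637223341609967748183853866387075 + 1193957135324196650674815968244365640729981120 + 1175866875698072458997924817210360100718920800 + 1158316623821981825281537879640056218618638400 + 1141282555824599739615632910821820097756599600 + 1124742228928591047737145477331648791992011200 + 1108674482801039747055186256226910952106411040 + 1093059349240461722448775182195546009118996800 + 1077877969389899754081431082442830092325677400 + 1063112517754421675258397779943613241745873600 + 1048746132379361922890041053187618468208767200 + 1034762850614303763918173839145116888632650304 + 1021147549948326082813987341261628508519062800 + 1007885893455490679141078414751737229187646400 + 994964279436830542229013306870304700608317600 + 982369794886997244226114404251693248701883200 + 970090172450909778673287974198547083093109660 + 958113750568799781405716517726960082067268800 + 946429436537472954803207779705899593261570400 + 935026672241840750528470336576912851174081600 + 923895402334199789212655213522425793422009200 + 913026044659679791692506328657456078205279680 + 902409462745032352254221371347485658691264800 + 892036940184744624067391240642342145372974400 + 881900156773554344248443612907770075539190600 + 871991166248008789818685819504311984802795200 + 862302375511919803265144865954264073860541920 + 852826525231569036196297120174546886235700800 + 843556671696443285802859107998736593994008400 + 834486169850244970901753096084771684381169600 + 825608657405029598870883382296635815398391200 + 816918039958660866251189873009302806815250240 + 808408477042424815561073311832122569244258050 + 800074369031678167977969463256533676777822400 + 791910344857885533610847325876364965790293600 + 783911250465381639331949878140240067145947200 + 776072137960727822938630379358837666474487728 + 768388255406661210830327108276076897499492800 + 760855037216399826410421940547880065171066400 + 753468095107502740717116873163920064538337600 + 746223209577622906671759980152728525456238200 + 739116321867359831370124170817940634737607360 + 732143526378045115979839980527205345730648800 + 725301063514698899942645214354053893901390400 + 718585312926599836054287388295220061550451600 = 408521996874394210463399932297587873018773133935, so H_108 = 408521996874394210463399932297587873018773133935/77607213796072782293863037935883766647448772800; reducing by gcd(408521996874394210463399932297587873018773133935, 77607213796072782293863037935883766647448772800) = 5 gives 81704399374878842092679986459517574603754626787/15521442759214556458772607587176753329489754560 ≈ 5.26397. (The PNT-adjacent estimate ln(108) + γ ≈ 5.25935 matches within O(1/n).)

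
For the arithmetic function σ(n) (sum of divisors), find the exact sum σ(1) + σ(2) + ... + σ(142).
Σ_{n ≤ 142} σ(n) = 16615

Compute σ(n) for each 1 ≤ n ≤ 142: σ(1) = 1, σ(2) = 3, σ(3) = 4, σ(4) = 7, σ(5) = 6, σ(6) = 12, σ(7) = 8, σ(8) = 15, σ(9) = 13, σ(10) = 18, σ(11) = 12, σ(12) = 28, σ(13) = 14, σ(14) = 24, σ(15) = 24, σ(16) = 31, σ(17) = 18, σ(18) = 39, σ(19) = 20, σ(20) = 42, σ(21) = 32, σ(22) = 36, σ(23) = 24, σ(24) = 60, σ(25) = 31, σ(26) = 42, σ(27) = 40, σ(28) = 56, σ(29) = 30, σ(30) = 72, σ(31) = 32, σ(32) = 63, σ(33) = 48, σ(34) = 54, σ(35) = 48, σ(36) = 91, σ(37) = 38, σ(38) = 60, σ(39) = 56, σ(40) = 90, σ(41) = 42, σ(42) = 96, σ(43) = 44, σ(44) = 84, σ(45) = 78, σ(46) = 72, σ(47) = 48, σ(48) = 124, σ(49) = 57, σ(50) = 93, σ(51) = 72, σ(52) = 98, σ(53) = 54, σ(54) = 120, σ(55) = 72, σ(56) = 120, σ(57) = 80, σ(58) = 90, σ(59) = 60, σ(60) = 168, σ(61) = 62, σ(62) = 96, σ(63) = 104, σ(64) = 127, σ(65) = 84, σ(66) = 144, σ(67) = 68, σ(68) = 126, σ(69) = 96, σ(70) = 144, σ(71) = 72, σ(72) = 195, σ(73) = 74, σ(74) = 114, σ(75) = 124, σ(76) = 140, σ(77) = 96, σ(78) = 168, σ(79) = 80, σ(80) = 186, σ(81) = 121, σ(82) = 126, σ(83) = 84, σ(84) = 224, σ(85) = 108, σ(86) = 132, σ(87) = 120, σ(88) = 180, σ(89) = 90, σ(90) = 234, σ(91) = 112, σ(92) = 168, σ(93) = 128, σ(94) = 144, σ(95) = 120, σ(96) = 252, σ(97) = 98, σ(98) = 171, σ(99) = 156, σ(100) = 217, σ(101) = 102, σ(102) = 216, σ(103) = 104, σ(104) = 210, σ(105) = 192, σ(106) = 162, σ(107) = 108, σ(108) = 280, σ(109) = 110, σ(110) = 216, σ(111) = 152, σ(112) = 248, σ(113) = 114, σ(114) = 240, σ(115) = 144, σ(116) = 210, σ(117) = 182, σ(118) = 180, σ(119) = 144, σ(120) = 360, σ(121) = 133, σ(122) = 186, σ(123) = 168, σ(124) = 224, σ(125) = 156, σ(126) = 312, σ(127) = 128, σ(128) = 255, σ(129) = 176, σ(130) = 252, σ(131) = 132, σ(132) = 336, σ(133) = 160, σ(134) = 204, σ(135) = 240, σ(136) = 270, σ(137) = 138, σ(138) = 288, σ(139) = 140, σ(140) = 336, σ(141) = 192, σ(142) = 216. Summing all 142 values: 16615. (Average order: Σ_{n ≤ x} σ(n) ~ (π²/12) x². For x = 142, (π²/12)·142² ≈ 16584.23.)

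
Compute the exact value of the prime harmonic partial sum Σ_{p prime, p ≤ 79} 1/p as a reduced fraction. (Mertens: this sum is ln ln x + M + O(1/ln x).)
Σ 1/p = 5692733621468679832887230172131/3217644767340672907899084554130

π(79) = 22, so the primes ≤ 79 are [2, 3, 5, 7, 11, 13, 17, 19, 23, 29, 31, 37, 41, 43, 47, 53, 59, 61, 67, 71, 73, 79]. Summing 1/p over these primes: 5692733621468679832887230172131/3217644767340672907899084554130 ≈ 1.7692. Mertens estimate ln ln(79) + 0.2615 ≈ 1.7361.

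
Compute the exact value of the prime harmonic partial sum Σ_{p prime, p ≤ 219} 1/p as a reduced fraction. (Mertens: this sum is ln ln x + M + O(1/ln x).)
Σ 1/p = 3215488142498485484492183158345029261034221047849345857469577412562094716564064084247/1645783550795210387735581011435590727981167322669649249414629852197255934130751870910

π(219) = 47, so the primes ≤ 219 are [2, 3, 5, 7, 11, 13, 17, 19, 23, 29, 31, 37, 41, 43, 47, 53, 59, 61, 67, 71, 73, 79, 83, 89, 97, 101, 103, 107, 109, 113, 127, 131, 137, 139, 149, 151, 157, 163, 167, 173, 179, 181, 191, 193, 197, 199, 211]. Summing 1/p over these primes: 3215488142498485484492183158345029261034221047849345857469577412562094716564064084247/1645783550795210387735581011435590727981167322669649249414629852197255934130751870910 ≈ 1.9538. Mertens estimate ln ln(219) + 0.2615 ≈ 1.9459.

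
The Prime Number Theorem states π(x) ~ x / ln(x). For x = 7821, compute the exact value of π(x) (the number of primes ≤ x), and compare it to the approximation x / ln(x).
π(7821) = 988;  x/ln(x) ≈ 872.43;  relative error ≈ 11.70%.

Directly count primes up to 7821: π(7821) = 988. The PNT approximation gives 7821/ln(7821) ≈ 7821/8.96457 ≈ 872.43. Relative error (π(x) − x/ln(x)) / π(x) ≈ 11.70%; the approximation is known to undercount slightly (Li(x) is a better estimate).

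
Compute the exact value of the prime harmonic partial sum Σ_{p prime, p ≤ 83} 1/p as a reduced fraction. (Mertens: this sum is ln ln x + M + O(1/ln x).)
Σ 1/p = 475714535349241099037539188841003/267064515689275851355624017992790

π(83) = 23, so the primes ≤ 83 are [2, 3, 5, 7, 11, 13, 17, 19, 23, 29, 31, 37, 41, 43, 47, 53, 59, 61, 67, 71, 73, 79, 83]. Summing 1/p over these primes: 475714535349241099037539188841003/267064515689275851355624017992790 ≈ 1.7813. Mertens estimate ln ln(83) + 0.2615 ≈ 1.7474.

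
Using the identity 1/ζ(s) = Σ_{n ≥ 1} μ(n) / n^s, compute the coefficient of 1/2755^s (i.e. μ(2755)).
μ(2755) = -1

Factor n = 2755 = 5 · 19 · 29. μ(n) = 0 if any exponent ≥ 2 (not squarefree); otherwise μ(n) = (−1)^{ω(n)} where ω(n) is the number of distinct prime factors. Applying: μ(2755) = -1.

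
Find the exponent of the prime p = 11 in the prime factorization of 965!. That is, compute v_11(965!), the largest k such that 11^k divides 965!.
v_11(965!) = 94

Legendre's formula: v_p(n!) = Σ_{k ≥ 1} ⌊n / p^k⌋. For p = 11, n = 965, the terms are:
  ⌊965/11^1⌋ = ⌊965/11⌋ = 87
  ⌊965/11^2⌋ = ⌊965/121⌋ = 7
(the next term ⌊965/11^3⌋ = 0, terminating the sum). Summing: v_11(965!) = 87 + 7 = 94.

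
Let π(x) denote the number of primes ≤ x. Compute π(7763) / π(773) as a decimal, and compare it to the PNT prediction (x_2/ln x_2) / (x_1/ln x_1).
π(7763)/π(773) = 985/137 ≈ 7.1898;  PNT prediction ≈ 7.4563.

π(773) = 137 and π(7763) = 985, so π(7763)/π(773) ≈ 7.1898. The PNT-predicted ratio is (7763/ln(7763)) / (773/ln(773)) ≈ 7.4563. The two agree to within a few percent, as expected.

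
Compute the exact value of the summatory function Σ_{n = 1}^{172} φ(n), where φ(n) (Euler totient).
Σ_{n ≤ 172} φ(n) = 9022

Compute φ(n) for each 1 ≤ n ≤ 172: φ(1) = 1, φ(2) = 1, φ(3) = 2, φ(4) = 2, φ(5) = 4, φ(6) = 2, φ(7) = 6, φ(8) = 4, φ(9) = 6, φ(10) = 4, φ(11) = 10, φ(12) = 4, φ(13) = 12, φ(14) = 6, φ(15) = 8, φ(16) = 8, φ(17) = 16, φ(18) = 6, φ(19) = 18, φ(20) = 8, φ(21) = 12, φ(22) = 10, φ(23) = 22, φ(24) = 8, φ(25) = 20, φ(26) = 12, φ(27) = 18, φ(28) = 12, φ(29) = 28, φ(30) = 8, φ(31) = 30, φ(32) = 16, φ(33) = 20, φ(34) = 16, φ(35) = 24, φ(36) = 12, φ(37) = 36, φ(38) = 18, φ(39) = 24, φ(40) = 16, φ(41) = 40, φ(42) = 12, φ(43) = 42, φ(44) = 20, φ(45) = 24, φ(46) = 22, φ(47) = 46, φ(48) = 16, φ(49) = 42, φ(50) = 20, φ(51) = 32, φ(52) = 24, φ(53) = 52, φ(54) = 18, φ(55) = 40, φ(56) = 24, φ(57) = 36, φ(58) = 28, φ(59) = 58, φ(60) = 16, φ(61) = 60, φ(62) = 30, φ(63) = 36, φ(64) = 32, φ(65) = 48, φ(66) = 20, φ(67) = 66, φ(68) = 32, φ(69) = 44, φ(70) = 24, φ(71) = 70, φ(72) = 24, φ(73) = 72, φ(74) = 36, φ(75) = 40, φ(76) = 36, φ(77) = 60, φ(78) = 24, φ(79) = 78, φ(80) = 32, φ(81) = 54, φ(82) = 40, φ(83) = 82, φ(84) = 24, φ(85) = 64, φ(86) = 42, φ(87) = 56, φ(88) = 40, φ(89) = 88, φ(90) = 24, φ(91) = 72, φ(92) = 44, φ(93) = 60, φ(94) = 46, φ(95) = 72, φ(96) = 32, φ(97) = 96, φ(98) = 42, φ(99) = 60, φ(100) = 40, φ(101) = 100, φ(102) = 32, φ(103) = 102, φ(104) = 48, φ(105) = 48, φ(106) = 52, φ(107) = 106, φ(108) = 36, φ(109) = 108, φ(110) = 40, φ(111) = 72, φ(112) = 48, φ(113) = 112, φ(114) = 36, φ(115) = 88, φ(116) = 56, φ(117) = 72, φ(118) = 58, φ(119) = 96, φ(120) = 32, φ(121) = 110, φ(122) = 60, φ(123) = 80, φ(124) = 60, φ(125) = 100, φ(126) = 36, φ(127) = 126, φ(128) = 64, φ(129) = 84, φ(130) = 48, φ(131) = 130, φ(132) = 40, φ(133) = 108, φ(134) = 66, φ(135) = 72, φ(136) = 64, φ(137) = 136, φ(138) = 44, φ(139) = 138, φ(140) = 48, φ(141) = 92, φ(142) = 70, φ(143) = 120, φ(144) = 48, φ(145) = 112, φ(146) = 72, φ(147) = 84, φ(148) = 72, φ(149) = 148, φ(150) = 40, φ(151) = 150, φ(152) = 72, φ(153) = 96, φ(154) = 60, φ(155) = 120, φ(156) = 48, φ(157) = 156, φ(158) = 78, φ(159) = 104, φ(160) = 64, φ(161) = 132, φ(162) = 54, φ(163) = 162, φ(164) = 80, φ(165) = 80, φ(166) = 82, φ(167) = 166, φ(168) = 48, φ(169) = 156, φ(170) = 64, φ(171) = 108, φ(172) = 84. Summing all 172 values: 9022. (Average order: Σ_{n ≤ x} φ(n) ~ (3/π²) x². For x = 172, (3/π²)·172² ≈ 8992.46.)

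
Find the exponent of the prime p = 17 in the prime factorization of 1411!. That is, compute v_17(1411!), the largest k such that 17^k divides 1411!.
v_17(1411!) = 87

Legendre's formula: v_p(n!) = Σ_{k ≥ 1} ⌊n / p^k⌋. For p = 17, n = 1411, the terms are:
  ⌊1411/17^1⌋ = ⌊1411/17⌋ = 83
  ⌊1411/17^2⌋ = ⌊1411/289⌋ = 4
(the next term ⌊1411/17^3⌋ = 0, terminating the sum). Summing: v_17(1411!) = 83 + 4 = 87.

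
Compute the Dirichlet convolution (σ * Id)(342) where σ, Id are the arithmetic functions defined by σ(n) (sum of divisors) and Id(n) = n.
(σ * Id)(342) = 6630

Divisors of 342: [1, 2, 3, 6, 9, 18, 19, 38, 57, 114, 171, 342]. For each d | 342:
  d = 1: σ(1) · Id(342/1) = 1 · 342 = 342
  d = 2: σ(2) · Id(342/2) = 3 · 171 = 513
  d = 3: σ(3) · Id(342/3) = 4 · 114 = 456
  d = 6: σ(6) · Id(342/6) = 12 · 57 = 684
  d = 9: σ(9) · Id(342/9) = 13 · 38 = 494
  d = 18: σ(18) · Id(342/18) = 39 · 19 = 741
  d = 19: σ(19) · Id(342/19) = 20 · 18 = 360
  d = 38: σ(38) · Id(342/38) = 60 · 9 = 540
  d = 57: σ(57) · Id(342/57) = 80 · 6 = 480
  d = 114: σ(114) · Id(342/114) = 240 · 3 = 720
  d = 171: σ(171) · Id(342/171) = 260 · 2 = 520
  d = 342: σ(342) · Id(342/342) = 780 · 1 = 780
Summing: (σ * Id)(342) = 342 + 513 + 456 + 684 + 494 + 741 + 360 + 540 + 480 + 720 + 520 + 780 = 6630.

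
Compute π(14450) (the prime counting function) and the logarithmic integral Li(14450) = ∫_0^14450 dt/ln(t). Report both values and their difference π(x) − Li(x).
π(14450) = 1695;  Li(14450) ≈ 1719.32;  π(x) − Li(x) ≈ -24.32.

Direct count of primes ≤ 14450 gives π(14450) = 1695. Numerical evaluation of the logarithmic integral gives Li(14450) ≈ 1719.32. The difference π(x) − Li(x) ≈ -24.32 is typically negative for small/moderate x (Li(x) overestimates), though Littlewood's theorem shows this sign changes infinitely often.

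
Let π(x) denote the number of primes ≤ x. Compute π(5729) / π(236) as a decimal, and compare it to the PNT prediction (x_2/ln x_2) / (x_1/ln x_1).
π(5729)/π(236) = 753/51 ≈ 14.7647;  PNT prediction ≈ 15.3279.

π(236) = 51 and π(5729) = 753, so π(5729)/π(236) ≈ 14.7647. The PNT-predicted ratio is (5729/ln(5729)) / (236/ln(236)) ≈ 15.3279. The two agree to within a few percent, as expected.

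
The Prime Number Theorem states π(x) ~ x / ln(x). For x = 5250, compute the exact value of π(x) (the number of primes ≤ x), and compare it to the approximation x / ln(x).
π(5250) = 697;  x/ln(x) ≈ 612.89;  relative error ≈ 12.07%.

Directly count primes up to 5250: π(5250) = 697. The PNT approximation gives 5250/ln(5250) ≈ 5250/8.56598 ≈ 612.89. Relative error (π(x) − x/ln(x)) / π(x) ≈ 12.07%; the approximation is known to undercount slightly (Li(x) is a better estimate).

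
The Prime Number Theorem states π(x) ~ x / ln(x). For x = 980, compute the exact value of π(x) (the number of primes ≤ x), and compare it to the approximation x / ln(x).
π(980) = 165;  x/ln(x) ≈ 142.29;  relative error ≈ 13.77%.

Directly count primes up to 980: π(980) = 165. The PNT approximation gives 980/ln(980) ≈ 980/6.88755 ≈ 142.29. Relative error (π(x) − x/ln(x)) / π(x) ≈ 13.77%; the approximation is known to undercount slightly (Li(x) is a better estimate).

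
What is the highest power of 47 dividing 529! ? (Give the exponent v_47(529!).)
v_47(529!) = 11

Legendre's formula: v_p(n!) = Σ_{k ≥ 1} ⌊n / p^k⌋. For p = 47, n = 529, the terms are:
  ⌊529/47^1⌋ = ⌊529/47⌋ = 11
(the next term ⌊529/47^2⌋ = 0, terminating the sum). Summing: v_47(529!) = 11 = 11.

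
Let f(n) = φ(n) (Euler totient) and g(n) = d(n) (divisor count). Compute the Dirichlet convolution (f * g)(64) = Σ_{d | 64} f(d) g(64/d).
(φ * d)(64) = 127

Divisors of 64: [1, 2, 4, 8, 16, 32, 64]. For each d | 64:
  d = 1: φ(1) · d(64/1) = 1 · 7 = 7
  d = 2: φ(2) · d(64/2) = 1 · 6 = 6
  d = 4: φ(4) · d(64/4) = 2 · 5 = 10
  d = 8: φ(8) · d(64/8) = 4 · 4 = 16
  d = 16: φ(16) · d(64/16) = 8 · 3 = 24
  d = 32: φ(32) · d(64/32) = 16 · 2 = 32
  d = 64: φ(64) · d(64/64) = 32 · 1 = 32
Summing: (φ * d)(64) = 7 + 6 + 10 + 16 + 24 + 32 + 32 = 127.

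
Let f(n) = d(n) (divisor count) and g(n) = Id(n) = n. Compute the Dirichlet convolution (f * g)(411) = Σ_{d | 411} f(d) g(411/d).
(d * Id)(411) = 695

Divisors of 411: [1, 3, 137, 411]. For each d | 411:
  d = 1: d(1) · Id(411/1) = 1 · 411 = 411
  d = 3: d(3) · Id(411/3) = 2 · 137 = 274
  d = 137: d(137) · Id(411/137) = 2 · 3 = 6
  d = 411: d(411) · Id(411/411) = 4 · 1 = 4
Summing: (d * Id)(411) = 411 + 274 + 6 + 4 = 695.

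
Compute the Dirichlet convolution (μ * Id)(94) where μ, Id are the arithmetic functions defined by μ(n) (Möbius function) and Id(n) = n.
(μ * Id)(94) = 46

Divisors of 94: [1, 2, 47, 94]. For each d | 94:
  d = 1: μ(1) · Id(94/1) = 1 · 94 = 94
  d = 2: μ(2) · Id(94/2) = -1 · 47 = -47
  d = 47: μ(47) · Id(94/47) = -1 · 2 = -2
  d = 94: μ(94) · Id(94/94) = 1 · 1 = 1
Summing: (μ * Id)(94) = 94 + -47 + -2 + 1 = 46.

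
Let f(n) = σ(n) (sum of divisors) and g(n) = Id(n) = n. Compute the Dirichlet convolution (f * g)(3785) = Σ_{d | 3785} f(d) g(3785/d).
(σ * Id)(3785) = 16665

Divisors of 3785: [1, 5, 757, 3785]. For each d | 3785:
  d = 1: σ(1) · Id(3785/1) = 1 · 3785 = 3785
  d = 5: σ(5) · Id(3785/5) = 6 · 757 = 4542
  d = 757: σ(757) · Id(3785/757) = 758 · 5 = 3790
  d = 3785: σ(3785) · Id(3785/3785) = 4548 · 1 = 4548
Summing: (σ * Id)(3785) = 3785 + 4542 + 3790 + 4548 = 16665.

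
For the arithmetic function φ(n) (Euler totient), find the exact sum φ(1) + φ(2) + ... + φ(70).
Σ_{n ≤ 70} φ(n) = 1494

Compute φ(n) for each 1 ≤ n ≤ 70: φ(1) = 1, φ(2) = 1, φ(3) = 2, φ(4) = 2, φ(5) = 4, φ(6) = 2, φ(7) = 6, φ(8) = 4, φ(9) = 6, φ(10) = 4, φ(11) = 10, φ(12) = 4, φ(13) = 12, φ(14) = 6, φ(15) = 8, φ(16) = 8, φ(17) = 16, φ(18) = 6, φ(19) = 18, φ(20) = 8, φ(21) = 12, φ(22) = 10, φ(23) = 22, φ(24) = 8, φ(25) = 20, φ(26) = 12, φ(27) = 18, φ(28) = 12, φ(29) = 28, φ(30) = 8, φ(31) = 30, φ(32) = 16, φ(33) = 20, φ(34) = 16, φ(35) = 24, φ(36) = 12, φ(37) = 36, φ(38) = 18, φ(39) = 24, φ(40) = 16, φ(41) = 40, φ(42) = 12, φ(43) = 42, φ(44) = 20, φ(45) = 24, φ(46) = 22, φ(47) = 46, φ(48) = 16, φ(49) = 42, φ(50) = 20, φ(51) = 32, φ(52) = 24, φ(53) = 52, φ(54) = 18, φ(55) = 40, φ(56) = 24, φ(57) = 36, φ(58) = 28, φ(59) = 58, φ(60) = 16, φ(61) = 60, φ(62) = 30, φ(63) = 36, φ(64) = 32, φ(65) = 48, φ(66) = 20, φ(67) = 66, φ(68) = 32, φ(69) = 44, φ(70) = 24. Summing all 70 values: 1494. (Average order: Σ_{n ≤ x} φ(n) ~ (3/π²) x². For x = 70, (3/π²)·70² ≈ 1489.42.)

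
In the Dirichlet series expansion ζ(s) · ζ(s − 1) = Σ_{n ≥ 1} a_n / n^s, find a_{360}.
σ(360) = 1170

In the product (Σ m^0/m^s)(Σ k / k^s) = Σ (Σ_{d | n} d) / n^s, the coefficient of 1/n^s is σ(n) = Σ_{d | n} d. For n = 360, divisors are [1, 2, 3, 4, 5, 6, 8, 9, 10, 12, 15, 18, 20, 24, 30, 36, 40, 45, 60, 72, 90, 120, 180, 360]; summing: σ(360) = 1170.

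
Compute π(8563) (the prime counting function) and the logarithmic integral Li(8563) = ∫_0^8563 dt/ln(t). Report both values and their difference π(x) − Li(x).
π(8563) = 1067;  Li(8563) ≈ 1088.82;  π(x) − Li(x) ≈ -21.82.

Direct count of primes ≤ 8563 gives π(8563) = 1067. Numerical evaluation of the logarithmic integral gives Li(8563) ≈ 1088.82. The difference π(x) − Li(x) ≈ -21.82 is typically negative for small/moderate x (Li(x) overestimates), though Littlewood's theorem shows this sign changes infinitely often.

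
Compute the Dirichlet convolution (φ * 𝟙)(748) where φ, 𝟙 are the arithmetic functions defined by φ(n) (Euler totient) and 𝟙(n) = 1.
(φ * 𝟙)(748) = 748

Divisors of 748: [1, 2, 4, 11, 17, 22, 34, 44, 68, 187, 374, 748]. For each d | 748:
  d = 1: φ(1) · 𝟙(748/1) = 1 · 1 = 1
  d = 2: φ(2) · 𝟙(748/2) = 1 · 1 = 1
  d = 4: φ(4) · 𝟙(748/4) = 2 · 1 = 2
  d = 11: φ(11) · 𝟙(748/11) = 10 · 1 = 10
  d = 17: φ(17) · 𝟙(748/17) = 16 · 1 = 16
  d = 22: φ(22) · 𝟙(748/22) = 10 · 1 = 10
  d = 34: φ(34) · 𝟙(748/34) = 16 · 1 = 16
  d = 44: φ(44) · 𝟙(748/44) = 20 · 1 = 20
  d = 68: φ(68) · 𝟙(748/68) = 32 · 1 = 32
  d = 187: φ(187) · 𝟙(748/187) = 160 · 1 = 160
  d = 374: φ(374) · 𝟙(748/374) = 160 · 1 = 160
  d = 748: φ(748) · 𝟙(748/748) = 320 · 1 = 320
Summing: (φ * 𝟙)(748) = 1 + 1 + 2 + 10 + 16 + 10 + 16 + 20 + 32 + 160 + 160 + 320 = 748.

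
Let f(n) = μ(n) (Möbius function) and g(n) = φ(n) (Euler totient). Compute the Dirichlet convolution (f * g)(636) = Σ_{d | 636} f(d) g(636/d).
(μ * φ)(636) = 51

Divisors of 636: [1, 2, 3, 4, 6, 12, 53, 106, 159, 212, 318, 636]. For each d | 636:
  d = 1: μ(1) · φ(636/1) = 1 · 208 = 208
  d = 2: μ(2) · φ(636/2) = -1 · 104 = -104
  d = 3: μ(3) · φ(636/3) = -1 · 104 = -104
  d = 4: μ(4) · φ(636/4) = 0 · 104 = 0
  d = 6: μ(6) · φ(636/6) = 1 · 52 = 52
  d = 12: μ(12) · φ(636/12) = 0 · 52 = 0
  d = 53: μ(53) · φ(636/53) = -1 · 4 = -4
  d = 106: μ(106) · φ(636/106) = 1 · 2 = 2
  d = 159: μ(159) · φ(636/159) = 1 · 2 = 2
  d = 212: μ(212) · φ(636/212) = 0 · 2 = 0
  d = 318: μ(318) · φ(636/318) = -1 · 1 = -1
  d = 636: μ(636) · φ(636/636) = 0 · 1 = 0
Summing: (μ * φ)(636) = 208 + -104 + -104 + 0 + 52 + 0 + -4 + 2 + 2 + 0 + -1 + 0 = 51.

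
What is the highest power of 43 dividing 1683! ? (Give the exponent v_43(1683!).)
v_43(1683!) = 39

Legendre's formula: v_p(n!) = Σ_{k ≥ 1} ⌊n / p^k⌋. For p = 43, n = 1683, the terms are:
  ⌊1683/43^1⌋ = ⌊1683/43⌋ = 39
(the next term ⌊1683/43^2⌋ = 0, terminating the sum). Summing: v_43(1683!) = 39 = 39.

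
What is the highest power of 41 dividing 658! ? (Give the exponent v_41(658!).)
v_41(658!) = 16

Legendre's formula: v_p(n!) = Σ_{k ≥ 1} ⌊n / p^k⌋. For p = 41, n = 658, the terms are:
  ⌊658/41^1⌋ = ⌊658/41⌋ = 16
(the next term ⌊658/41^2⌋ = 0, terminating the sum). Summing: v_41(658!) = 16 = 16.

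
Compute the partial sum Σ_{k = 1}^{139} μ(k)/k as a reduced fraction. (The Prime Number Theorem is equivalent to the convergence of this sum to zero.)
Σ μ(k)/k = -149232714064150937862643507545628954127995759701627353/10014646650599190067509233131649940057366334653200433090

Values of μ(k) for 1 ≤ k ≤ 139: μ(1) = 1, μ(2) = -1, μ(3) = -1, μ(5) = -1, μ(6) = 1, μ(7) = -1, μ(10) = 1, μ(11) = -1, μ(13) = -1, μ(14) = 1, μ(15) = 1, μ(17) = -1, μ(19) = -1, μ(21) = 1, μ(22) = 1, μ(23) = -1, μ(26) = 1, μ(29) = -1, μ(30) = -1, μ(31) = -1, μ(33) = 1, μ(34) = 1, μ(35) = 1, μ(37) = -1, μ(38) = 1, μ(39) = 1, μ(41) = -1, μ(42) = -1, μ(43) = -1, μ(46) = 1, μ(47) = -1, μ(51) = 1, μ(53) = -1, μ(55) = 1, μ(57) = 1, μ(58) = 1, μ(59) = -1, μ(61) = -1, μ(62) = 1, μ(65) = 1, μ(66) = -1, μ(67) = -1, μ(69) = 1, μ(70) = -1, μ(71) = -1, μ(73) = -1, μ(74) = 1, μ(77) = 1, μ(78) = -1, μ(79) = -1, μ(82) = 1, μ(83) = -1, μ(85) = 1, μ(86) = 1, μ(87) = 1, μ(89) = -1, μ(91) = 1, μ(93) = 1, μ(94) = 1, μ(95) = 1, μ(97) = -1, μ(101) = -1, μ(102) = -1, μ(103) = -1, μ(105) = -1, μ(106) = 1, μ(107) = -1, μ(109) = -1, μ(110) = -1, μ(111) = 1, μ(113) = -1, μ(114) = -1, μ(115) = 1, μ(118) = 1, μ(119) = 1, μ(122) = 1, μ(123) = 1, μ(127) = -1, μ(129) = 1, μ(130) = -1, μ(131) = -1, μ(133) = 1, μ(134) = 1, μ(137) = -1, μ(138) = -1, μ(139) = -1, with μ = 0 on non-squarefree integers. Summing μ(k)/k for k where μ(k) ≠ 0 gives -149232714064150937862643507545628954127995759701627353/10014646650599190067509233131649940057366334653200433090 ≈ -0.0149. (PNT ⟺ this sum → 0 as n → ∞.)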